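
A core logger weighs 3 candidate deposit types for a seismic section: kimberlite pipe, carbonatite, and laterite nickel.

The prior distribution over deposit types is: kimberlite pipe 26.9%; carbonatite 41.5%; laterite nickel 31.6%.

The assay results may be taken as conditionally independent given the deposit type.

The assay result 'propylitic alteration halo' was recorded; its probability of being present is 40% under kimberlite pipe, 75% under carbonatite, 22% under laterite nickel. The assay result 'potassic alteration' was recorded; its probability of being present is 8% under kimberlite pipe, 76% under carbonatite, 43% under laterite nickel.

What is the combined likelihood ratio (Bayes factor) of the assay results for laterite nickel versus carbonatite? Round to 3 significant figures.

Take the product of per-assay result likelihoods under each hypothesis, then divide.
  laterite nickel: 0.22 × 0.43 = 0.0946
  carbonatite: 0.75 × 0.76 = 0.57
Bayes factor = 0.0946 / 0.57 ≈ 0.166

0.166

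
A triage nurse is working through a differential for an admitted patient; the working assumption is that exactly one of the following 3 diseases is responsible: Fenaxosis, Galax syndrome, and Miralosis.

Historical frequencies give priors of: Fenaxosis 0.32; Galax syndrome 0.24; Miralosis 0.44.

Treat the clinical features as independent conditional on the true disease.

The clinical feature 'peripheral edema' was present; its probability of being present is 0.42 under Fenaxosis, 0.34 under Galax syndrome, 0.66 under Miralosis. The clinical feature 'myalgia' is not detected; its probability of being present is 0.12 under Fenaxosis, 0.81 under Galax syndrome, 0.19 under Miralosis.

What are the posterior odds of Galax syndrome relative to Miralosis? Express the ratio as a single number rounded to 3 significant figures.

0.0659

The normalizing constant cancels in an odds ratio, so compute prior × likelihood for the two hypotheses only (using 1 − P(present | H) for each absent clinical feature):
  Galax syndrome: 0.24 × 0.34 × (1 − 0.81) = 0.015504
  Miralosis: 0.44 × 0.66 × (1 − 0.19) = 0.23522
Odds(Galax syndrome : Miralosis) = 0.015504 / 0.23522 ≈ 0.0659.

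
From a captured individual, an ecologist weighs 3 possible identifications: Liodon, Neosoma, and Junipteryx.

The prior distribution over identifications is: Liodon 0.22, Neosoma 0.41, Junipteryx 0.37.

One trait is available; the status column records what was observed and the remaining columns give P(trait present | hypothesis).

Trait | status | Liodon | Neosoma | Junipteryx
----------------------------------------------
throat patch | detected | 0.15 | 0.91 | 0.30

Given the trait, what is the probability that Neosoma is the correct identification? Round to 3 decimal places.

0.722

By Bayes' rule, the unnormalized weight for each hypothesis is prior × likelihood:
  Liodon: 0.22 × 0.15 = 0.033
  Neosoma: 0.41 × 0.91 = 0.3731
  Junipteryx: 0.37 × 0.30 = 0.111
Marginal likelihood of the evidence = 0.5171.
P(Neosoma | evidence) = 0.3731 / 0.5171 ≈ 0.722.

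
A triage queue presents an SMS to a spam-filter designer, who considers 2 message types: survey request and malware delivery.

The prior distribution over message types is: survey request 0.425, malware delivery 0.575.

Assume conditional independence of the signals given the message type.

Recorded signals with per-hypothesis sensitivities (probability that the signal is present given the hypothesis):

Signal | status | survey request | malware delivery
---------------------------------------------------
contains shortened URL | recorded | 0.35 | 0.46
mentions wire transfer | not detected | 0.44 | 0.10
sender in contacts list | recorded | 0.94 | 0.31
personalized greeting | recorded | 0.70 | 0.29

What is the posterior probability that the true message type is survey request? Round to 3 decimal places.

0.719

Multiply each prior by the joint likelihood of the signal pattern (using 1 − P(present | H) for each absent signal):
  survey request: 0.425 × 0.35 × (1 − 0.44) × 0.94 × 0.70 = 0.054811
  malware delivery: 0.575 × 0.46 × (1 − 0.10) × 0.31 × 0.29 = 0.021401
The unnormalized weights sum to 0.076212.
P(survey request | evidence) = 0.054811 / 0.076212 ≈ 0.719.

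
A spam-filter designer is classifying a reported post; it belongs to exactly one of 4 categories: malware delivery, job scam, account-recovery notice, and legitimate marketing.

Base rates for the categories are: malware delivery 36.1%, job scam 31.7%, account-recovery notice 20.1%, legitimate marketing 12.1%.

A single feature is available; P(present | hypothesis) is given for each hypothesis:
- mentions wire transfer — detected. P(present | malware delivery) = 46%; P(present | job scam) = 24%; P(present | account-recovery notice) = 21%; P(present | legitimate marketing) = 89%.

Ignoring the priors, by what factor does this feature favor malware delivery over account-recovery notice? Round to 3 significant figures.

The Bayes factor is the ratio of the two likelihoods.
  malware delivery: 0.46
  account-recovery notice: 0.21
Bayes factor = 0.46 / 0.21 ≈ 2.19

2.19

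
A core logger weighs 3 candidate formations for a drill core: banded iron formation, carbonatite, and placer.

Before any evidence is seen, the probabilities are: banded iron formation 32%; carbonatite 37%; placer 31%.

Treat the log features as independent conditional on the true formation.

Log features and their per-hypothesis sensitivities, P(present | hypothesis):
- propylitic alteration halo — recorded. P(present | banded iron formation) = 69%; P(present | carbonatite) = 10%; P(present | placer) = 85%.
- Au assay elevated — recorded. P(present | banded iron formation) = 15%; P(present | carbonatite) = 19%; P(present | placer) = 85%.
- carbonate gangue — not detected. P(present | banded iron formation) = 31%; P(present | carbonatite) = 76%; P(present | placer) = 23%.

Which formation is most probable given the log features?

Multiply each prior by the joint likelihood of the log feature pattern (using 1 − P(present | H) for each absent log feature):
  banded iron formation: 0.32 × 0.69 × 0.15 × (1 − 0.31) = 0.022853
  carbonatite: 0.37 × 0.10 × 0.19 × (1 − 0.76) = 0.0016872
  placer: 0.31 × 0.85 × 0.85 × (1 − 0.23) = 0.17246
The unnormalized weights sum to 0.197.
P(banded iron formation | evidence) ≈ 0.022853 / 0.197 ≈ 0.116
P(carbonatite | evidence) ≈ 0.0016872 / 0.197 ≈ 0.009
P(placer | evidence) ≈ 0.17246 / 0.197 ≈ 0.875
The largest is 0.875, so placer is most probable.

placer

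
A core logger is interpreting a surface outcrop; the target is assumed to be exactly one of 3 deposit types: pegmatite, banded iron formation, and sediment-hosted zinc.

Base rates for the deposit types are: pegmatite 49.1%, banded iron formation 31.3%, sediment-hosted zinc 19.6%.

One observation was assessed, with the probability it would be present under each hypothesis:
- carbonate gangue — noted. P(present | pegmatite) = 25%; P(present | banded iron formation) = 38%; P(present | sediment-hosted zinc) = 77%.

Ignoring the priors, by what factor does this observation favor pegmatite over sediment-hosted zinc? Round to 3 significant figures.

0.325

Likelihood of this observation under each hypothesis:
  pegmatite: 0.25
  sediment-hosted zinc: 0.77
Bayes factor = 0.25 / 0.77 ≈ 0.325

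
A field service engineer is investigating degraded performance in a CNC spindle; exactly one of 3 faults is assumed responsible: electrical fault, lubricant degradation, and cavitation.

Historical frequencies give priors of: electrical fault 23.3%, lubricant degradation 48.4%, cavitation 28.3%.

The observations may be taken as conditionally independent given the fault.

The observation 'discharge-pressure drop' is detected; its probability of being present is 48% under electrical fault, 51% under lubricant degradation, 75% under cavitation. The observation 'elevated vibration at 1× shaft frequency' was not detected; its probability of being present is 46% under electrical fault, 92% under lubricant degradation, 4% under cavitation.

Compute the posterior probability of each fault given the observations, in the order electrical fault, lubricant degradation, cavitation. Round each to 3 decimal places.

Multiply each prior by the joint likelihood of the evidence pattern (using 1 − P(present | H) for each absent observation):
  electrical fault: 0.233 × 0.48 × (1 − 0.46) = 0.060394
  lubricant degradation: 0.484 × 0.51 × (1 − 0.92) = 0.019747
  cavitation: 0.283 × 0.75 × (1 − 0.04) = 0.20376
Marginal likelihood of the evidence = 0.2839.
P(electrical fault | evidence) = 0.060394 / 0.2839 ≈ 0.213
P(lubricant degradation | evidence) = 0.019747 / 0.2839 ≈ 0.070
P(cavitation | evidence) = 0.20376 / 0.2839 ≈ 0.718

0.213, 0.070, 0.718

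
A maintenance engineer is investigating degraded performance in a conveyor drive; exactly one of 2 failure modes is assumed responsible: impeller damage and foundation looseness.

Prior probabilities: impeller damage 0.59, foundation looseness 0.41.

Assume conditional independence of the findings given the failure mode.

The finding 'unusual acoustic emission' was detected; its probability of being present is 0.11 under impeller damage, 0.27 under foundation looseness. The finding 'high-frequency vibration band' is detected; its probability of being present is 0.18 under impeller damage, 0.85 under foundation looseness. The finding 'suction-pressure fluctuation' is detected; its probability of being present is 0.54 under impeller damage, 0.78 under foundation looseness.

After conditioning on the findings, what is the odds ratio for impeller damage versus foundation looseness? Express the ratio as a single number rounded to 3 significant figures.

0.0860

Posterior odds equal prior odds times the likelihood ratio; only the two competing hypotheses matter.
  impeller damage: 0.59 × 0.11 × 0.18 × 0.54 = 0.0063083
  foundation looseness: 0.41 × 0.27 × 0.85 × 0.78 = 0.073394
Odds(impeller damage : foundation looseness) = 0.0063083 / 0.073394 ≈ 0.0860.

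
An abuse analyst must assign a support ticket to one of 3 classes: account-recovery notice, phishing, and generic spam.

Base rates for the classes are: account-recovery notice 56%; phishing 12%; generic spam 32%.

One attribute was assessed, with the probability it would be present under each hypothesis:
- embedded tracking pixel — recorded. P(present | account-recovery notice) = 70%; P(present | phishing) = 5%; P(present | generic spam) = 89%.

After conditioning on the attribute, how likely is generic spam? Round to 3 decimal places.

For each hypothesis, the unnormalized posterior weight is prior × likelihood:
  account-recovery notice: 0.56 × 0.70 = 0.392
  phishing: 0.12 × 0.05 = 0.006
  generic spam: 0.32 × 0.89 = 0.2848
Marginal likelihood of the evidence = 0.6828.
P(generic spam | evidence) = 0.2848 / 0.6828 ≈ 0.417.

0.417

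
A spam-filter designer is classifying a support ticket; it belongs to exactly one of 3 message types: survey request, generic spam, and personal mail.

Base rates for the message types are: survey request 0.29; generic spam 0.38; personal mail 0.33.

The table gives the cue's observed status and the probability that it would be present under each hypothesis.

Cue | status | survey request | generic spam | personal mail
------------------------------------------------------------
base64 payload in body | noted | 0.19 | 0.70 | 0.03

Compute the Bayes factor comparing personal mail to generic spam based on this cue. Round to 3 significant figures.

0.0429

The Bayes factor is the ratio of the two likelihoods.
  personal mail: 0.03
  generic spam: 0.7
Bayes factor = 0.03 / 0.7 ≈ 0.0429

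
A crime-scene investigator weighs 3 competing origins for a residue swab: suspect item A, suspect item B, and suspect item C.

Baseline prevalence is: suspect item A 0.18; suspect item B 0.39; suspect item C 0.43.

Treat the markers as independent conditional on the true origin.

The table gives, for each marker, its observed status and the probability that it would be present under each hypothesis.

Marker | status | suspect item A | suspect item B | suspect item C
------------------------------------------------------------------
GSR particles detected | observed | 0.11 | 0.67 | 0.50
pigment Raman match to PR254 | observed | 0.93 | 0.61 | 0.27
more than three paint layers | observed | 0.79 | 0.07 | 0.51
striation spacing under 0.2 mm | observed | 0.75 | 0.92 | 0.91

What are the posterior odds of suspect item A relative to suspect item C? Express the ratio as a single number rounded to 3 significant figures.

Posterior odds equal prior odds times the likelihood ratio; only the two competing hypotheses matter.
  suspect item A: 0.18 × 0.11 × 0.93 × 0.79 × 0.75 = 0.01091
  suspect item C: 0.43 × 0.50 × 0.27 × 0.51 × 0.91 = 0.026941
Odds(suspect item A : suspect item C) = 0.01091 / 0.026941 ≈ 0.405.

0.405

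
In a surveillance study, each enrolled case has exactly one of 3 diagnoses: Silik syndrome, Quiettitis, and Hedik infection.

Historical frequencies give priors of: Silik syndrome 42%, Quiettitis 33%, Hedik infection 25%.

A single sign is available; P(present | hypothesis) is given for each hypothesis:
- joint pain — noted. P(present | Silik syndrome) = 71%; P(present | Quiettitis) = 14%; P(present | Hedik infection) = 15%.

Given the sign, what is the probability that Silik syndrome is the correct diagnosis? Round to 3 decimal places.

0.781

For each hypothesis, the unnormalized posterior weight is prior × likelihood:
  Silik syndrome: 0.42 × 0.71 = 0.2982
  Quiettitis: 0.33 × 0.14 = 0.0462
  Hedik infection: 0.25 × 0.15 = 0.0375
Marginal likelihood of the evidence = 0.3819.
P(Silik syndrome | evidence) = 0.2982 / 0.3819 ≈ 0.781.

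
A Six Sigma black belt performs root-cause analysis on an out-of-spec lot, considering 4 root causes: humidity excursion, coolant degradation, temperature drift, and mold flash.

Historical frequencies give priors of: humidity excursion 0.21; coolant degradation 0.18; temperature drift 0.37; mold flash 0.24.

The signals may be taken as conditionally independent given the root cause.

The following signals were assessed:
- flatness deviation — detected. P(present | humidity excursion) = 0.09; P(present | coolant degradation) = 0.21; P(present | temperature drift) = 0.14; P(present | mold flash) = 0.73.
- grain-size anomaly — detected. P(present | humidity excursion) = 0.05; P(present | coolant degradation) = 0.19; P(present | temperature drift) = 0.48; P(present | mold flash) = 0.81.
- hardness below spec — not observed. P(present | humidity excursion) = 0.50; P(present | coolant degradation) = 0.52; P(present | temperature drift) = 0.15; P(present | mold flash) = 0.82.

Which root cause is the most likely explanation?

By Bayes' rule with conditional independence, the unnormalized weight for each hypothesis is prior × ∏ likelihoods (using 1 − P(present | H) for each absent signal):
  humidity excursion: 0.21 × 0.09 × 0.05 × (1 − 0.50) = 0.0004725
  coolant degradation: 0.18 × 0.21 × 0.19 × (1 − 0.52) = 0.0034474
  temperature drift: 0.37 × 0.14 × 0.48 × (1 − 0.15) = 0.021134
  mold flash: 0.24 × 0.73 × 0.81 × (1 − 0.82) = 0.025544
Marginal likelihood of the evidence = 0.050598.
P(humidity excursion | evidence) ≈ 0.0004725 / 0.050598 ≈ 0.009
P(coolant degradation | evidence) ≈ 0.0034474 / 0.050598 ≈ 0.068
P(temperature drift | evidence) ≈ 0.021134 / 0.050598 ≈ 0.418
P(mold flash | evidence) ≈ 0.025544 / 0.050598 ≈ 0.505
The largest is 0.505, so mold flash is most probable.

mold flash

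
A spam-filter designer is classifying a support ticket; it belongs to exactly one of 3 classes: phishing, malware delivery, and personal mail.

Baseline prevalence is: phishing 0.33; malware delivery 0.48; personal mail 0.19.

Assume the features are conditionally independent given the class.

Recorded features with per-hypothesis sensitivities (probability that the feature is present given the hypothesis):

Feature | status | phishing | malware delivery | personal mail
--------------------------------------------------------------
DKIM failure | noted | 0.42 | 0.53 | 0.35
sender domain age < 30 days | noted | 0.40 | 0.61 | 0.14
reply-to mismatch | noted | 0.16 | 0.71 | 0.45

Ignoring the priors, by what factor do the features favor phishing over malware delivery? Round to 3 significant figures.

0.117

Take the product of per-feature likelihoods under each hypothesis, then divide.
  phishing: 0.42 × 0.40 × 0.16 = 0.02688
  malware delivery: 0.53 × 0.61 × 0.71 = 0.22954
Bayes factor = 0.02688 / 0.22954 ≈ 0.117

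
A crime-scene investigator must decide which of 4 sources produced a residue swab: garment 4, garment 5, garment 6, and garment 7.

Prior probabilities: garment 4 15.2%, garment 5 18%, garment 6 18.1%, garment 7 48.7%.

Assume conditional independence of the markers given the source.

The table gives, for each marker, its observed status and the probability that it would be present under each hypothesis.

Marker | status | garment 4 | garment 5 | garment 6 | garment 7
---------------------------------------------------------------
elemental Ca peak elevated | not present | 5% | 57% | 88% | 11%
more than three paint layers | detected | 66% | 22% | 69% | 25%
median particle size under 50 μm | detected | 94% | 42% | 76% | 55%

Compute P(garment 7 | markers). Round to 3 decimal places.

Multiply each prior by the joint likelihood of the marker pattern (using 1 − P(present | H) for each absent marker):
  garment 4: 0.152 × (1 − 0.05) × 0.66 × 0.94 = 0.089586
  garment 5: 0.180 × (1 − 0.57) × 0.22 × 0.42 = 0.0071518
  garment 6: 0.181 × (1 − 0.88) × 0.69 × 0.76 = 0.01139
  garment 7: 0.487 × (1 − 0.11) × 0.25 × 0.55 = 0.059597
Normalizing constant Z = 0.089586 + 0.0071518 + 0.01139 + 0.059597 = 0.16772.
P(garment 7 | evidence) = 0.059597 / 0.16772 ≈ 0.355.

0.355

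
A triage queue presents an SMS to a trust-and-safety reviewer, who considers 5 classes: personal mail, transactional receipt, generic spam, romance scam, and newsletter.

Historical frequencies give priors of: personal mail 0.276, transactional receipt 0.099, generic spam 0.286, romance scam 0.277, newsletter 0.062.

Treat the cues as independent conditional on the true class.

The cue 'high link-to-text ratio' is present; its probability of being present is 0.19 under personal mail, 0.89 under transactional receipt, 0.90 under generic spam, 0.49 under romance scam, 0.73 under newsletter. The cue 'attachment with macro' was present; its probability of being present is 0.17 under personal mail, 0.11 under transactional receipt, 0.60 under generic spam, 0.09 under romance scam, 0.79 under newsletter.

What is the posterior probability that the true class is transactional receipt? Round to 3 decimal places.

For each hypothesis, the unnormalized posterior weight is prior × product of the cue likelihoods:
  personal mail: 0.276 × 0.19 × 0.17 = 0.0089148
  transactional receipt: 0.099 × 0.89 × 0.11 = 0.0096921
  generic spam: 0.286 × 0.90 × 0.60 = 0.15444
  romance scam: 0.277 × 0.49 × 0.09 = 0.012216
  newsletter: 0.062 × 0.73 × 0.79 = 0.035755
Normalizing constant Z = 0.0089148 + 0.0096921 + 0.15444 + 0.012216 + 0.035755 = 0.22102.
P(transactional receipt | evidence) = 0.0096921 / 0.22102 ≈ 0.044.

0.044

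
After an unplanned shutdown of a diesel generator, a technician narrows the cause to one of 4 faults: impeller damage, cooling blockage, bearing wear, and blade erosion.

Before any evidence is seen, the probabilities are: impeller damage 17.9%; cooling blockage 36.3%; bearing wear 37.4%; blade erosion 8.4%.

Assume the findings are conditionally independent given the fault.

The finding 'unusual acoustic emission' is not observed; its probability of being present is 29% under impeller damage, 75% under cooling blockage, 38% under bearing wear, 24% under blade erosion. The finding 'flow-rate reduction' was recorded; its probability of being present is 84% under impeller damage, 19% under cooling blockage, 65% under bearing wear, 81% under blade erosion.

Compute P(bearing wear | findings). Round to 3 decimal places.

Multiply each prior by the joint likelihood of the evidence pattern (using 1 − P(present | H) for each absent finding):
  impeller damage: 0.179 × (1 − 0.29) × 0.84 = 0.10676
  cooling blockage: 0.363 × (1 − 0.75) × 0.19 = 0.017243
  bearing wear: 0.374 × (1 − 0.38) × 0.65 = 0.15072
  blade erosion: 0.084 × (1 − 0.24) × 0.81 = 0.05171
Normalizing constant Z = 0.10676 + 0.017243 + 0.15072 + 0.05171 = 0.32643.
P(bearing wear | evidence) = 0.15072 / 0.32643 ≈ 0.462.

0.462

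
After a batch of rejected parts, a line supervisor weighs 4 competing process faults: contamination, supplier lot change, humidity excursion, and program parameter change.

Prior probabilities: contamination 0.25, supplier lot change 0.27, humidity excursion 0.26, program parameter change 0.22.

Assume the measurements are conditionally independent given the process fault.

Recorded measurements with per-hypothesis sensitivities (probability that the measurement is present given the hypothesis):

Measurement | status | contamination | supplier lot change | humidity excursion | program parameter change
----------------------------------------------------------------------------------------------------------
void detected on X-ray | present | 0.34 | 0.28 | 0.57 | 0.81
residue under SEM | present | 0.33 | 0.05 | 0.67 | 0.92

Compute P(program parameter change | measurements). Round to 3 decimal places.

0.556

Multiply each prior by the joint likelihood of the measurement pattern:
  contamination: 0.25 × 0.34 × 0.33 = 0.02805
  supplier lot change: 0.27 × 0.28 × 0.05 = 0.00378
  humidity excursion: 0.26 × 0.57 × 0.67 = 0.099294
  program parameter change: 0.22 × 0.81 × 0.92 = 0.16394
Marginal likelihood of the evidence = 0.29507.
P(program parameter change | evidence) = 0.16394 / 0.29507 ≈ 0.556.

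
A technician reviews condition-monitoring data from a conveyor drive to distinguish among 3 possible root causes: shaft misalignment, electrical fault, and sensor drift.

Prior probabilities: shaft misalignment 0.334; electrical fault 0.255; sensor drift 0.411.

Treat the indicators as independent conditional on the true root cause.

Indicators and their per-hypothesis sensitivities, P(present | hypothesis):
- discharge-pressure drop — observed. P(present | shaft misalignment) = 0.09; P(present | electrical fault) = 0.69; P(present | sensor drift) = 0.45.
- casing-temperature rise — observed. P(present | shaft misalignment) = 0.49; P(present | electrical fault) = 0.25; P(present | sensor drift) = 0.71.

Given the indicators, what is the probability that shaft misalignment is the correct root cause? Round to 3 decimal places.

0.078

By Bayes' rule with conditional independence, the unnormalized weight for each hypothesis is prior × ∏ likelihoods:
  shaft misalignment: 0.334 × 0.09 × 0.49 = 0.014729
  electrical fault: 0.255 × 0.69 × 0.25 = 0.043987
  sensor drift: 0.411 × 0.45 × 0.71 = 0.13131
Normalizing constant Z = 0.014729 + 0.043987 + 0.13131 = 0.19003.
P(shaft misalignment | evidence) = 0.014729 / 0.19003 ≈ 0.078.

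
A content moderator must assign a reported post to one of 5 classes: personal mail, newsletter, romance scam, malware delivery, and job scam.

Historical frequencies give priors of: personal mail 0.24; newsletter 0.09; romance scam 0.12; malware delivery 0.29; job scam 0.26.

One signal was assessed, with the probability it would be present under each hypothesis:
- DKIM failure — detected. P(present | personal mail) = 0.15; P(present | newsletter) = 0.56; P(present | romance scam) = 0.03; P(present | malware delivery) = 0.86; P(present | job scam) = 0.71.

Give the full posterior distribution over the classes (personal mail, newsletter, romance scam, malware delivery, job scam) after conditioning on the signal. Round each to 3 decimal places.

By Bayes' rule, the unnormalized weight for each hypothesis is prior × likelihood:
  personal mail: 0.24 × 0.15 = 0.036
  newsletter: 0.09 × 0.56 = 0.0504
  romance scam: 0.12 × 0.03 = 0.0036
  malware delivery: 0.29 × 0.86 = 0.2494
  job scam: 0.26 × 0.71 = 0.1846
Marginal likelihood of the evidence = 0.524.
P(personal mail | evidence) = 0.036 / 0.524 ≈ 0.069
P(newsletter | evidence) = 0.0504 / 0.524 ≈ 0.096
P(romance scam | evidence) = 0.0036 / 0.524 ≈ 0.007
P(malware delivery | evidence) = 0.2494 / 0.524 ≈ 0.476
P(job scam | evidence) = 0.1846 / 0.524 ≈ 0.352

0.069, 0.096, 0.007, 0.476, 0.352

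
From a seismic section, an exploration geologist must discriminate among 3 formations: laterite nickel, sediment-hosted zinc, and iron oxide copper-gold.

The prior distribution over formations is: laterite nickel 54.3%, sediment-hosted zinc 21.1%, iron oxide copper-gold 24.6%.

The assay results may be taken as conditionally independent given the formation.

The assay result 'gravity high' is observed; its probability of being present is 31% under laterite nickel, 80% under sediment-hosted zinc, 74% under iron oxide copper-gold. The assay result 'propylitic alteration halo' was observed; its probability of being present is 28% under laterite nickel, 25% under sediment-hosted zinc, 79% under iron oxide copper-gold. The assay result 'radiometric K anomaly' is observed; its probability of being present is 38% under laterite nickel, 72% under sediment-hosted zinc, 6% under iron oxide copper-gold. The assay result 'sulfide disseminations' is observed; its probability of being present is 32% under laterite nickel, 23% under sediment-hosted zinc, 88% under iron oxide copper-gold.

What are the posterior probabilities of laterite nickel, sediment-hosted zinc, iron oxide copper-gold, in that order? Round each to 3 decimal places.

Multiply each prior by the joint likelihood of the assay result pattern:
  laterite nickel: 0.543 × 0.31 × 0.28 × 0.38 × 0.32 = 0.0057313
  sediment-hosted zinc: 0.211 × 0.80 × 0.25 × 0.72 × 0.23 = 0.0069883
  iron oxide copper-gold: 0.246 × 0.74 × 0.79 × 0.06 × 0.88 = 0.0075933
Marginal likelihood of the evidence = 0.020313.
P(laterite nickel | evidence) = 0.0057313 / 0.020313 ≈ 0.282
P(sediment-hosted zinc | evidence) = 0.0069883 / 0.020313 ≈ 0.344
P(iron oxide copper-gold | evidence) = 0.0075933 / 0.020313 ≈ 0.374

0.282, 0.344, 0.374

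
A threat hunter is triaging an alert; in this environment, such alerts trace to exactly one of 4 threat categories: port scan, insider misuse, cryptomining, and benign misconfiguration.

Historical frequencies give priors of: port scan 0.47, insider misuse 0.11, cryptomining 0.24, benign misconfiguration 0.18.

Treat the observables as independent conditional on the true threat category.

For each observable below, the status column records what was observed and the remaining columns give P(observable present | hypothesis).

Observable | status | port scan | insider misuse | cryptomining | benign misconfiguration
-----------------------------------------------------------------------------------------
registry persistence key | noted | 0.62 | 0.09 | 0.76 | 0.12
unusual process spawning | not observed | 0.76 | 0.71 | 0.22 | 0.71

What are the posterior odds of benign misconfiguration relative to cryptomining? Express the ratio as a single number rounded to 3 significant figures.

0.0440

The normalizing constant cancels in an odds ratio, so compute prior × likelihood for the two hypotheses only (using 1 − P(present | H) for each absent observable):
  benign misconfiguration: 0.18 × 0.12 × (1 − 0.71) = 0.006264
  cryptomining: 0.24 × 0.76 × (1 − 0.22) = 0.14227
Odds(benign misconfiguration : cryptomining) = 0.006264 / 0.14227 ≈ 0.0440.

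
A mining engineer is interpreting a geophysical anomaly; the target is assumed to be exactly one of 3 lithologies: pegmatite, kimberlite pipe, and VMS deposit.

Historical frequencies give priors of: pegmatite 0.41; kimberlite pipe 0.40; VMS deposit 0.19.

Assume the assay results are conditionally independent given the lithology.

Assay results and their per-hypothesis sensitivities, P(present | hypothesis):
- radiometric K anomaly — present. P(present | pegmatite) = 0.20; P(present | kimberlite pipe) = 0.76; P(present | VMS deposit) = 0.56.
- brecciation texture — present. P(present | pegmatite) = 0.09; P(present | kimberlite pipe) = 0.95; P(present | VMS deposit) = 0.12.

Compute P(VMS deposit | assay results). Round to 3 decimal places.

For each hypothesis, the unnormalized posterior weight is prior × product of the assay result likelihoods:
  pegmatite: 0.41 × 0.20 × 0.09 = 0.00738
  kimberlite pipe: 0.40 × 0.76 × 0.95 = 0.2888
  VMS deposit: 0.19 × 0.56 × 0.12 = 0.012768
Normalizing constant Z = 0.00738 + 0.2888 + 0.012768 = 0.30895.
P(VMS deposit | evidence) = 0.012768 / 0.30895 ≈ 0.041.

0.041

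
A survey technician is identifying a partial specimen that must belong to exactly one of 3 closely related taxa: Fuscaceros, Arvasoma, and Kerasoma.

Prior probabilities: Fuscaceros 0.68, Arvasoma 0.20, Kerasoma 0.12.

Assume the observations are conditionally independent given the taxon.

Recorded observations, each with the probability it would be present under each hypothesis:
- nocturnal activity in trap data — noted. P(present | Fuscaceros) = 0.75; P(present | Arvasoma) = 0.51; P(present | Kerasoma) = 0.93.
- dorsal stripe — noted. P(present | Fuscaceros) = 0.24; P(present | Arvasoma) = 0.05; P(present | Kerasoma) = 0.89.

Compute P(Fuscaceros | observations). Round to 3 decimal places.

By Bayes' rule with conditional independence, the unnormalized weight for each hypothesis is prior × ∏ likelihoods:
  Fuscaceros: 0.68 × 0.75 × 0.24 = 0.1224
  Arvasoma: 0.20 × 0.51 × 0.05 = 0.0051
  Kerasoma: 0.12 × 0.93 × 0.89 = 0.099324
Marginal likelihood of the evidence = 0.22682.
P(Fuscaceros | evidence) = 0.1224 / 0.22682 ≈ 0.540.

0.540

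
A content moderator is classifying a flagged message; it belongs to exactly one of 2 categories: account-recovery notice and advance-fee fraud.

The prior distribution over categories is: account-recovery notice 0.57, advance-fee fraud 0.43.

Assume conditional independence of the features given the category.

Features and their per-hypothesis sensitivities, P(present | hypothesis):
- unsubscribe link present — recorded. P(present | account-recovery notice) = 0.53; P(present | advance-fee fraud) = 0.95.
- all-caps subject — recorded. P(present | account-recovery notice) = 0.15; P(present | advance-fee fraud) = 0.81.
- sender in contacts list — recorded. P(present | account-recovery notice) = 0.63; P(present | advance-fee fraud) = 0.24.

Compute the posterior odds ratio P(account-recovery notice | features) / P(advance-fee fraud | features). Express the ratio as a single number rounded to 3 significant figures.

Posterior odds equal prior odds times the likelihood ratio; only the two competing hypotheses matter.
  account-recovery notice: 0.57 × 0.53 × 0.15 × 0.63 = 0.028548
  advance-fee fraud: 0.43 × 0.95 × 0.81 × 0.24 = 0.079412
Posterior odds = 0.028548 / 0.079412 ≈ 0.359.

0.359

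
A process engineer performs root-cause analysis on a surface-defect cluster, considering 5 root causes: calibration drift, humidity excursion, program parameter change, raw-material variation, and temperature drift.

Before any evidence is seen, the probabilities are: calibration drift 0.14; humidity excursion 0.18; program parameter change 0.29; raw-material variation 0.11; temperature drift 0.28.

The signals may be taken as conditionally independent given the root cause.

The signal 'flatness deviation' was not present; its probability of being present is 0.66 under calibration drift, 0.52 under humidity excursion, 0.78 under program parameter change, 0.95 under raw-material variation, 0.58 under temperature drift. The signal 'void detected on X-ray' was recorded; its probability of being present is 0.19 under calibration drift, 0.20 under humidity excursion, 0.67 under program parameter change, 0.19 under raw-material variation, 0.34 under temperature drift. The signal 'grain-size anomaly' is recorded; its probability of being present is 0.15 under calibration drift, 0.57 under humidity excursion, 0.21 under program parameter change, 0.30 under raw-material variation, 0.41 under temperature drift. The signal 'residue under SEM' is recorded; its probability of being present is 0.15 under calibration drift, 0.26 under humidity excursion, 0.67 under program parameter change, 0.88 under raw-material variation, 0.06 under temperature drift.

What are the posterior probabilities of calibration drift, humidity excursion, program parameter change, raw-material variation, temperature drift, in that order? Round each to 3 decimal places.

By Bayes' rule with conditional independence, the unnormalized weight for each hypothesis is prior × ∏ likelihoods (using 1 − P(present | H) for each absent signal):
  calibration drift: 0.14 × (1 − 0.66) × 0.19 × 0.15 × 0.15 = 0.00020349
  humidity excursion: 0.18 × (1 − 0.52) × 0.20 × 0.57 × 0.26 = 0.0025609
  program parameter change: 0.29 × (1 − 0.78) × 0.67 × 0.21 × 0.67 = 0.0060144
  raw-material variation: 0.11 × (1 − 0.95) × 0.19 × 0.30 × 0.88 = 0.00027588
  temperature drift: 0.28 × (1 − 0.58) × 0.34 × 0.41 × 0.06 = 0.00098361
The unnormalized weights sum to 0.010038.
P(calibration drift | evidence) = 0.00020349 / 0.010038 ≈ 0.020
P(humidity excursion | evidence) = 0.0025609 / 0.010038 ≈ 0.255
P(program parameter change | evidence) = 0.0060144 / 0.010038 ≈ 0.599
P(raw-material variation | evidence) = 0.00027588 / 0.010038 ≈ 0.027
P(temperature drift | evidence) = 0.00098361 / 0.010038 ≈ 0.098

0.020, 0.255, 0.599, 0.027, 0.098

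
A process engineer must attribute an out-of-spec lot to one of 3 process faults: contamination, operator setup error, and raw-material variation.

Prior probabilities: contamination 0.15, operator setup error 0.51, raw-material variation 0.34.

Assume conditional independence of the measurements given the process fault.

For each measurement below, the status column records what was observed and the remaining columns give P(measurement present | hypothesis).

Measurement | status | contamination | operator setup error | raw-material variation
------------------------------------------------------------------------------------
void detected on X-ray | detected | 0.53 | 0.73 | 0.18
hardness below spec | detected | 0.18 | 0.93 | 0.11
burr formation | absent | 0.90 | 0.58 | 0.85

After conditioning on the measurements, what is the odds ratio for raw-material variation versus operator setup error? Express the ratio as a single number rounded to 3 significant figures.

0.00694

The normalizing constant cancels in an odds ratio, so compute prior × likelihood for the two hypotheses only (using 1 − P(present | H) for each absent measurement):
  raw-material variation: 0.34 × 0.18 × 0.11 × (1 − 0.85) = 0.0010098
  operator setup error: 0.51 × 0.73 × 0.93 × (1 − 0.58) = 0.14542
Posterior odds = 0.0010098 / 0.14542 ≈ 0.00694.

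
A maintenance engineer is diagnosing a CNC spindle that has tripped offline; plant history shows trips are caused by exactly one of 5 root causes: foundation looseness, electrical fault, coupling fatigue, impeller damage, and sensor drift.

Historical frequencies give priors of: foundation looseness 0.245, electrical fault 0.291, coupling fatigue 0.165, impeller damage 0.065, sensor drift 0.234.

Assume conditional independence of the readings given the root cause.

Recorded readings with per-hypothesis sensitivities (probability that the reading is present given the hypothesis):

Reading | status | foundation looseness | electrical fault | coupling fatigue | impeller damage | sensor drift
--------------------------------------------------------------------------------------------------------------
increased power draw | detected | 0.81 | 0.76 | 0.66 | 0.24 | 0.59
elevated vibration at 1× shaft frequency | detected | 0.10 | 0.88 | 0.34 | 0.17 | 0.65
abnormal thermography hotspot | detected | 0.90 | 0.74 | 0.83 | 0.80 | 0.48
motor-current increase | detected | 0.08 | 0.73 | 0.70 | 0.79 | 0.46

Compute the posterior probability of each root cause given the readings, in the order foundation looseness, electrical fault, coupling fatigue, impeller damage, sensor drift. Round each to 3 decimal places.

0.010, 0.703, 0.144, 0.011, 0.132

For each hypothesis, the unnormalized posterior weight is prior × product of the reading likelihoods:
  foundation looseness: 0.245 × 0.81 × 0.10 × 0.90 × 0.08 = 0.0014288
  electrical fault: 0.291 × 0.76 × 0.88 × 0.74 × 0.73 = 0.10513
  coupling fatigue: 0.165 × 0.66 × 0.34 × 0.83 × 0.70 = 0.021512
  impeller damage: 0.065 × 0.24 × 0.17 × 0.80 × 0.79 = 0.0016761
  sensor drift: 0.234 × 0.59 × 0.65 × 0.48 × 0.46 = 0.019814
Normalizing constant Z = 0.0014288 + 0.10513 + 0.021512 + 0.0016761 + 0.019814 = 0.14957.
P(foundation looseness | evidence) = 0.0014288 / 0.14957 ≈ 0.010
P(electrical fault | evidence) = 0.10513 / 0.14957 ≈ 0.703
P(coupling fatigue | evidence) = 0.021512 / 0.14957 ≈ 0.144
P(impeller damage | evidence) = 0.0016761 / 0.14957 ≈ 0.011
P(sensor drift | evidence) = 0.019814 / 0.14957 ≈ 0.132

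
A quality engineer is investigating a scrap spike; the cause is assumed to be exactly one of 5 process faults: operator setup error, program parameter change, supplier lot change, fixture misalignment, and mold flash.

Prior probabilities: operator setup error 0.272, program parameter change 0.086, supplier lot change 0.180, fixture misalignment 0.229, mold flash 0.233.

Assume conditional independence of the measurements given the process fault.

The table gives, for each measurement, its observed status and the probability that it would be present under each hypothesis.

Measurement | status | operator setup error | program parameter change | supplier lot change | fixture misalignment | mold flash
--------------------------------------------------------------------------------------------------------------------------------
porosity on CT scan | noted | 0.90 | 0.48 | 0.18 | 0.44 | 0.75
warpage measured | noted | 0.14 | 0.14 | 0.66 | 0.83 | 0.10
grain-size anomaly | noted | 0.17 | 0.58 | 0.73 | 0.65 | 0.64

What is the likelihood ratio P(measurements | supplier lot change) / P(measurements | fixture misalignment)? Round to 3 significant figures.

Joint likelihood of the measurement pattern under each hypothesis:
  supplier lot change: 0.18 × 0.66 × 0.73 = 0.086724
  fixture misalignment: 0.44 × 0.83 × 0.65 = 0.23738
Bayes factor = 0.086724 / 0.23738 ≈ 0.365

0.365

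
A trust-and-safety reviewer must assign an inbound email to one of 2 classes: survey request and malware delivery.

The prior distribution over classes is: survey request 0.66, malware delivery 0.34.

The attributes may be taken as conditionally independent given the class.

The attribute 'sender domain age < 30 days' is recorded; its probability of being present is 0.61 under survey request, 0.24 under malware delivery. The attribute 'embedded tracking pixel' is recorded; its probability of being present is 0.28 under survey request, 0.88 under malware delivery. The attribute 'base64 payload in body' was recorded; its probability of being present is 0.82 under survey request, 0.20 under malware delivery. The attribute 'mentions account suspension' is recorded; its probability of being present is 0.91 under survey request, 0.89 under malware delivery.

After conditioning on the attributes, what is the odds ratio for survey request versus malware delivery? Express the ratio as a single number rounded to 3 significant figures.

6.58

The normalizing constant cancels in an odds ratio, so compute prior × likelihood for the two hypotheses only:
  survey request: 0.66 × 0.61 × 0.28 × 0.82 × 0.91 = 0.084118
  malware delivery: 0.34 × 0.24 × 0.88 × 0.20 × 0.89 = 0.012782
Odds(survey request : malware delivery) = 0.084118 / 0.012782 ≈ 6.58.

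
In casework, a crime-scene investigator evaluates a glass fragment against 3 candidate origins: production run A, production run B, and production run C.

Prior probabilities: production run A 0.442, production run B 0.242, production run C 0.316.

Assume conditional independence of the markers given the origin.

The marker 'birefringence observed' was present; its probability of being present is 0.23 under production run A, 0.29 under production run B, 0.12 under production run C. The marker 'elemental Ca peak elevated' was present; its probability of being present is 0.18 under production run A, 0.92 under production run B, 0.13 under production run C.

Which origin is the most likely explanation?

production run B

Multiply each prior by the joint likelihood of the marker pattern:
  production run A: 0.442 × 0.23 × 0.18 = 0.018299
  production run B: 0.242 × 0.29 × 0.92 = 0.064566
  production run C: 0.316 × 0.12 × 0.13 = 0.0049296
Marginal likelihood of the evidence = 0.087794.
P(production run A | evidence) ≈ 0.018299 / 0.087794 ≈ 0.208
P(production run B | evidence) ≈ 0.064566 / 0.087794 ≈ 0.735
P(production run C | evidence) ≈ 0.0049296 / 0.087794 ≈ 0.056
The largest is 0.735, so production run B is most probable.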